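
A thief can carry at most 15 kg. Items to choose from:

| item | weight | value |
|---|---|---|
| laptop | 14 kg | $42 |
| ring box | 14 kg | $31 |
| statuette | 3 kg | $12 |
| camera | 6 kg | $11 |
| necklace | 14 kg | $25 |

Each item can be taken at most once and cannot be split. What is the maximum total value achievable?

Check high-value combinations within 15 kg:
- laptop: weight 14, value 42
- ring box: weight 14, value 31
- necklace: weight 14, value 25
- statuette+camera: weight 3+6=9, value 12+11=23
- statuette: weight 3, value 12
Best: $42.

$42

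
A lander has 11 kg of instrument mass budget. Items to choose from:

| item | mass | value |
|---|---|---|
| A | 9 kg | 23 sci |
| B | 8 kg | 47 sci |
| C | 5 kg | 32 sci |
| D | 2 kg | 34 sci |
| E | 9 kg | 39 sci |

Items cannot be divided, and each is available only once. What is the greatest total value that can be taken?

Check high-value combinations within 11 kg:
- B+D: mass 8+2=10, value 47+34=81
- D+E: mass 2+9=11, value 34+39=73
- C+D: mass 5+2=7, value 32+34=66
- A+D: mass 9+2=11, value 23+34=57
- B: mass 8, value 47
Best: 81 sci.

81 sci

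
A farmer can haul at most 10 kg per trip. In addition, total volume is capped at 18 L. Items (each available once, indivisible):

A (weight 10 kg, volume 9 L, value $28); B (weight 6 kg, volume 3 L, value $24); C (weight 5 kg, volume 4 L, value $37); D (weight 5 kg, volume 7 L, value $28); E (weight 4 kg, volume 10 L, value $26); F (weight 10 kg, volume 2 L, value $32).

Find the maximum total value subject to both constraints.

$65

Feasible sets respecting both limits:
- C+D: weight 10, volume 11, value 65
- C+E: weight 9, volume 14, value 63
- D+E: weight 9, volume 17, value 54
Best: $65.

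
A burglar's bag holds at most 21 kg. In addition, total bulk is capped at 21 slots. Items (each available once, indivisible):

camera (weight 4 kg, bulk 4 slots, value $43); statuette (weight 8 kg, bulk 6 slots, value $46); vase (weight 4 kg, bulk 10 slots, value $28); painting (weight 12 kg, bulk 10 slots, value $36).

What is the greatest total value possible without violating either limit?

Feasible sets respecting both limits:
- camera+statuette+vase: weight 16, bulk 20, value 117
- camera+statuette: weight 12, bulk 10, value 89
- statuette+painting: weight 20, bulk 16, value 82
Best: $117.

$117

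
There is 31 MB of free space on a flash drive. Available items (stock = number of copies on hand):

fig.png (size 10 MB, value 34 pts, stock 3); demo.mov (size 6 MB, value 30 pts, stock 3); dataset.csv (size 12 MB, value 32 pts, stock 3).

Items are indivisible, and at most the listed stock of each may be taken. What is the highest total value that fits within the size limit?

Best selections within size 31 and stock limits:
- 1×fig.png + 3×demo.mov: size 28, value 124
- 3×demo.mov + 1×dataset.csv: size 30, value 122
- 3×fig.png: size 30, value 102
- 2×fig.png + 1×demo.mov: size 26, value 98
Best: 124 pts.

124 pts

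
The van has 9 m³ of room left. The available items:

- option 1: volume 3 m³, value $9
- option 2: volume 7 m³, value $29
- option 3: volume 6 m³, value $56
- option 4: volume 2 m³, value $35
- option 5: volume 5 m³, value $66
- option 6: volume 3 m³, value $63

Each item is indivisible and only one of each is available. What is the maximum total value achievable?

Check high-value combinations within 9 m³:
- option 5+option 6: volume 5+3=8, value 66+63=129
- option 3+option 6: volume 6+3=9, value 56+63=119
- option 1+option 4+option 6: volume 3+2+3=8, value 9+35+63=107
- option 4+option 5: volume 2+5=7, value 35+66=101
- option 4+option 6: volume 2+3=5, value 35+63=98
Best: $129.

$129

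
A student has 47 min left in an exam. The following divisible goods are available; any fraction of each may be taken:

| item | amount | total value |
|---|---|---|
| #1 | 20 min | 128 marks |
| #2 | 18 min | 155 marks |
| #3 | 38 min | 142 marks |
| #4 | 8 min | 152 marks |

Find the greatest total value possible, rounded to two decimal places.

Take in order of value per unit:
- #4 (152/8 per unit): all 8 → value 152, running total 152.00
- #2 (155/18 per unit): all 18 → value 155, running total 307.00
- #1 (128/20 per unit): all 20 → value 128, running total 435.00
- #3 (142/38 per unit): 1 of 38 → value 1×142/38 = 3.7368, running total 438.74
Total 438.74.

438.74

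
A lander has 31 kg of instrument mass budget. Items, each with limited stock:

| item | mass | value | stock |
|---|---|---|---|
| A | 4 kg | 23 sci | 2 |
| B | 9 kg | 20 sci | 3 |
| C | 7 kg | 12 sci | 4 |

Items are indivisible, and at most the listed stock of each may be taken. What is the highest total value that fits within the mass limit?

Top feasible selections:
- 2×A + 1×B + 2×C: mass 31, value 90
- 2×A + 2×B: mass 26, value 86
Best: 90 sci.

90 sci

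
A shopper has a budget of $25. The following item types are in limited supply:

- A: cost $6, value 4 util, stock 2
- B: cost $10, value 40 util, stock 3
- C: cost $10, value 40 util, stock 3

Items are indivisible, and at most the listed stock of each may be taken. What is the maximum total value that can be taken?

Best selections within cost 25 and stock limits:
- 2×C: cost 20, value 80
- 1×B + 1×C: cost 20, value 80
Best: 80 util.

80 util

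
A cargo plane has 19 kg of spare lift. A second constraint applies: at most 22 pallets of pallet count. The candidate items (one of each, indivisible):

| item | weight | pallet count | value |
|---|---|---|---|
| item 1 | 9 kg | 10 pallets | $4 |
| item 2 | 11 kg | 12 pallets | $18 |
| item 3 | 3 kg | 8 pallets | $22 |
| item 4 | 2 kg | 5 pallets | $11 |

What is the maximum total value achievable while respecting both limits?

Feasible sets respecting both limits:
- item 2+item 3: weight 14, pallet count 20, value 40
- item 3+item 4: weight 5, pallet count 13, value 33
- item 2+item 4: weight 13, pallet count 17, value 29
- item 1+item 3: weight 12, pallet count 18, value 26
Best: $40.

$40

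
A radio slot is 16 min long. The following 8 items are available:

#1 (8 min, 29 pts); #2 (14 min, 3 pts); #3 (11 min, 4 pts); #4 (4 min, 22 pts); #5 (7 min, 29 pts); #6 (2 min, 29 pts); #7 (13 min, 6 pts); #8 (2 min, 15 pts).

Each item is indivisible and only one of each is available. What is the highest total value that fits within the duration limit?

Check high-value combinations within 16 min:
- #4+#5+#6+#8: duration 4+7+2+2=15, value 22+29+29+15=95
- #1+#4+#6+#8: duration 8+4+2+2=16, value 29+22+29+15=95
- #4+#5+#6: duration 4+7+2=13, value 22+29+29=80
Best: 95 pts.

95 pts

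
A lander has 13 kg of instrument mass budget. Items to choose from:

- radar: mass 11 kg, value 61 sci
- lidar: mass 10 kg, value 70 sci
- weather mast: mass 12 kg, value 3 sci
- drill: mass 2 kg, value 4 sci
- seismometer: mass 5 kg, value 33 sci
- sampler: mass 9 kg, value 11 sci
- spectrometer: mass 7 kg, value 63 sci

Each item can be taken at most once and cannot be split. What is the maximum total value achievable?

Check high-value combinations within 13 kg:
- seismometer+spectrometer: mass 5+7=12, value 33+63=96
- lidar+drill: mass 10+2=12, value 70+4=74
- lidar: mass 10, value 70
Best: 96 sci.

96 sci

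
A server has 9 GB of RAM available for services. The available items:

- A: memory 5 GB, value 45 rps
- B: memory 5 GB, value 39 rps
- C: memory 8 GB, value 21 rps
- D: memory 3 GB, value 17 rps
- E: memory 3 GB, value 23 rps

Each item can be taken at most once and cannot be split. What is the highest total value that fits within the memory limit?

68 rps

Check high-value combinations within 9 GB:
- A+E: memory 5+3=8, value 45+23=68
- A+D: memory 5+3=8, value 45+17=62
- B+E: memory 5+3=8, value 39+23=62
- B+D: memory 5+3=8, value 39+17=56
Best: 68 rps.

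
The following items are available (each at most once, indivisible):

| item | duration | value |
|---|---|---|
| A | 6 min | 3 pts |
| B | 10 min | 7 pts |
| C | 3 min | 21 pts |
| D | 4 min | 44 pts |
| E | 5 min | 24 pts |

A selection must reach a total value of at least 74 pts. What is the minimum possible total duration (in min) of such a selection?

Subsets with value ≥ 74, sorted by total duration:
- C+D+E: duration 12, value 89
- A+C+D+E: duration 18, value 92
- B+D+E: duration 19, value 75
Minimum duration: 12 min.

12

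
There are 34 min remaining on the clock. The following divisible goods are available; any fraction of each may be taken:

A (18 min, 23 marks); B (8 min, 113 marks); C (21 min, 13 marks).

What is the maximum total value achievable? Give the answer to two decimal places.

Take in order of value per unit:
- B (113/8 per unit): all 8 → value 113, running total 113.00
- A (23/18 per unit): all 18 → value 23, running total 136.00
- C (13/21 per unit): 8 of 21 → value 8×13/21 = 4.9524, running total 140.95
Total 140.95.

140.95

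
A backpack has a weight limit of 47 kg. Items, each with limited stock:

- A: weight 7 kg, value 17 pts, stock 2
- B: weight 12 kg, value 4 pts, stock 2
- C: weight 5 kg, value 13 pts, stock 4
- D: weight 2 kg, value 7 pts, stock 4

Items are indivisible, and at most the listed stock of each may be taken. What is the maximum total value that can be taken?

Top feasible selections:
- 2×A + 4×C + 4×D: weight 42, value 114
- 2×A + 4×C + 3×D: weight 40, value 107
- 2×A + 3×C + 4×D: weight 37, value 101
- 1×A + 1×B + 4×C + 4×D: weight 47, value 101
Best: 114 pts.

114 pts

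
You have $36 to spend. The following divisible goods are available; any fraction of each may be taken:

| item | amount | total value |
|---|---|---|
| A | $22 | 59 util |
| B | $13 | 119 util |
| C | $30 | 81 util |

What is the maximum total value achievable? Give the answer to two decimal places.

Take in order of value per unit:
- B (119/13 per unit): all 13 → value 119, running total 119.00
- C (81/30 per unit): 23 of 30 → value 23×81/30 = 62.1000, running total 181.10
Total 181.10.

181.10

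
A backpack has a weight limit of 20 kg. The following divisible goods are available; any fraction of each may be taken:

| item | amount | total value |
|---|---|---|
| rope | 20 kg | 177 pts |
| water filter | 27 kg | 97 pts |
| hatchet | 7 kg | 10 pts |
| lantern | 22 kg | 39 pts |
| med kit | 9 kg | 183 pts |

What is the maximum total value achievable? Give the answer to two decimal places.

Take in order of value per unit:
- med kit (183/9 per unit): all 9 → value 183, running total 183.00
- rope (177/20 per unit): 11 of 20 → value 11×177/20 = 97.3500, running total 280.35
Total 280.35.

280.35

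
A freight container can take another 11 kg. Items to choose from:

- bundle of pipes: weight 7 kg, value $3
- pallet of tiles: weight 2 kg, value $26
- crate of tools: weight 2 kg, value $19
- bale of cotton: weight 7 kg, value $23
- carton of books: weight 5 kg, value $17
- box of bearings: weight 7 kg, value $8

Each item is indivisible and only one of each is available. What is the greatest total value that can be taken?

Check high-value combinations within 11 kg:
- pallet of tiles+crate of tools+bale of cotton: weight 2+2+7=11, value 26+19+23=68
- pallet of tiles+crate of tools+carton of books: weight 2+2+5=9, value 26+19+17=62
- pallet of tiles+crate of tools+box of bearings: weight 2+2+7=11, value 26+19+8=53
- pallet of tiles+bale of cotton: weight 2+7=9, value 26+23=49
Best: $68.

$68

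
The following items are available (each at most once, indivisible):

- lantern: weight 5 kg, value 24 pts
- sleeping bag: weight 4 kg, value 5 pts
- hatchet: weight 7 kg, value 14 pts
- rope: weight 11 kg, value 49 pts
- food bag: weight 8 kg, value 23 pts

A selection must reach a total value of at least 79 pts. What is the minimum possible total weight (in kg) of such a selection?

Subsets with value ≥ 79, sorted by total weight:
- lantern+hatchet+rope: weight 23, value 87
- lantern+rope+food bag: weight 24, value 96
Minimum weight: 23 kg.

23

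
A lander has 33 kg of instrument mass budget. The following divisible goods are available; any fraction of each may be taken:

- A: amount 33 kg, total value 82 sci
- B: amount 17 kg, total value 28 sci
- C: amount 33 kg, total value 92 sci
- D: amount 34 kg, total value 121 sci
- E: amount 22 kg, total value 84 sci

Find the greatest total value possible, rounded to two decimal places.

123.15

Take in order of value per unit:
- E (84/22 per unit): all 22 → value 84, running total 84.00
- D (121/34 per unit): 11 of 34 → value 11×121/34 = 39.1471, running total 123.15
Total 123.15.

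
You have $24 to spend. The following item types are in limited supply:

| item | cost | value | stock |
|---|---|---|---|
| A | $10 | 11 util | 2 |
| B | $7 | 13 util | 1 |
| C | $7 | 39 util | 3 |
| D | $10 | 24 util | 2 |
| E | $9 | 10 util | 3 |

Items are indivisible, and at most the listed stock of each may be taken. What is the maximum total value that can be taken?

Best selections within cost 24 and stock limits:
- 3×C: cost 21, value 117
- 2×C + 1×D: cost 24, value 102
Best: 117 util.

117 util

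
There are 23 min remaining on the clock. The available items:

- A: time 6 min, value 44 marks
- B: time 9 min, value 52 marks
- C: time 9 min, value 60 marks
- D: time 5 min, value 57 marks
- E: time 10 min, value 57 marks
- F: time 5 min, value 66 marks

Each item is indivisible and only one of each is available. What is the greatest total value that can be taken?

183 marks

This is a 0/1 knapsack; check combinations near the capacity.
- C+D+F: time 9+5+5=19, value 60+57+66=183
- D+E+F: time 5+10+5=20, value 57+57+66=180
- B+C+F: time 9+9+5=23, value 52+60+66=178
- B+D+F: time 9+5+5=19, value 52+57+66=175
- A+C+F: time 6+9+5=20, value 44+60+66=170
Best: 183 marks.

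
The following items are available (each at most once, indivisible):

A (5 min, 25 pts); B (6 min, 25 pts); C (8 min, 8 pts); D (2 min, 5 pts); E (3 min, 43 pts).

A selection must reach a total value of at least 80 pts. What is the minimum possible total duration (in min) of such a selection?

Subsets with value ≥ 80, sorted by total duration:
- A+B+E: duration 14, value 93
- A+B+D+E: duration 16, value 98
- A+C+D+E: duration 18, value 81
Minimum duration: 14 min.

14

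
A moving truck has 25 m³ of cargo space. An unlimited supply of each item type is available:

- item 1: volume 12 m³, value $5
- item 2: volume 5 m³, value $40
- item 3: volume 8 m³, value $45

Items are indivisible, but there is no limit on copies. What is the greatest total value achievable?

Best value-per-unit is item 2 at 40/5, and filling with it alone uses volume 5×5=25. No mix of the others beats 5×40 = 200.

$200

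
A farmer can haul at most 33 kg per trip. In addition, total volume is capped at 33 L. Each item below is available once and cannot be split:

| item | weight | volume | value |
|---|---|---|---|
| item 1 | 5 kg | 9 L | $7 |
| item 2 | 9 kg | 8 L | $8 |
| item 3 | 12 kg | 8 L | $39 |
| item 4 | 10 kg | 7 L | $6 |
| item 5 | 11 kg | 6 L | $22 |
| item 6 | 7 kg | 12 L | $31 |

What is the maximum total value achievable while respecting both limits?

Feasible sets respecting both limits:
- item 3+item 5+item 6: weight 30, volume 26, value 92
- item 2+item 3+item 6: weight 28, volume 28, value 78
- item 1+item 3+item 6: weight 24, volume 29, value 77
Best: $92.

$92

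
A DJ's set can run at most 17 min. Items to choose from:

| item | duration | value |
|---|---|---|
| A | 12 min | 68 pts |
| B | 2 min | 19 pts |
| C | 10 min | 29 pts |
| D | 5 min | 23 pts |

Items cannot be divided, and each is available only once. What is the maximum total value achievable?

91 pts

Check high-value combinations within 17 min:
- A+D: duration 12+5=17, value 68+23=91
- A+B: duration 12+2=14, value 68+19=87
- B+C+D: duration 2+10+5=17, value 19+29+23=71
Best: 91 pts.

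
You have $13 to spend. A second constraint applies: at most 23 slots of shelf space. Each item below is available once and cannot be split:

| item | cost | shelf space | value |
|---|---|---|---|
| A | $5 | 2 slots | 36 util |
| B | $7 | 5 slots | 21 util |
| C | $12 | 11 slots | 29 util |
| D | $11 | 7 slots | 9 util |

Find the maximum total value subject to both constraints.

57 util

Feasible sets respecting both limits:
- A+B: cost 12, shelf space 7, value 57
- A: cost 5, shelf space 2, value 36
- C: cost 12, shelf space 11, value 29
- B: cost 7, shelf space 5, value 21
Best: 57 util.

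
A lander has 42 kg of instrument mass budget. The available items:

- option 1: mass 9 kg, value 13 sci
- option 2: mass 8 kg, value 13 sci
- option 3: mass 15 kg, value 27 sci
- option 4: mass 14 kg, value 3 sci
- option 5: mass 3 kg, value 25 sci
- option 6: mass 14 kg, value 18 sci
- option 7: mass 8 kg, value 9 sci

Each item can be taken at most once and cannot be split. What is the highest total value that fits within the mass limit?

Check high-value combinations within 42 kg:
- option 2+option 3+option 5+option 6: mass 8+15+3+14=40, value 13+27+25+18=83
- option 1+option 3+option 5+option 6: mass 9+15+3+14=41, value 13+27+25+18=83
- option 3+option 5+option 6+option 7: mass 15+3+14+8=40, value 27+25+18+9=79
Best: 83 sci.

83 sci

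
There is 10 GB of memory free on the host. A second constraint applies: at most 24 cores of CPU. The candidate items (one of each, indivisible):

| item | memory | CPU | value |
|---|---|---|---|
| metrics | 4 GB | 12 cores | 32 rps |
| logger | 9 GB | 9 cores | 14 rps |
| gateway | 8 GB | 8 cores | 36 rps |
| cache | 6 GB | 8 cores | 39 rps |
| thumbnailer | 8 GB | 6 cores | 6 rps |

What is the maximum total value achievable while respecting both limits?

71 rps

Feasible sets respecting both limits:
- metrics+cache: memory 10, CPU 20, value 71
- cache: memory 6, CPU 8, value 39
- gateway: memory 8, CPU 8, value 36
Best: 71 rps.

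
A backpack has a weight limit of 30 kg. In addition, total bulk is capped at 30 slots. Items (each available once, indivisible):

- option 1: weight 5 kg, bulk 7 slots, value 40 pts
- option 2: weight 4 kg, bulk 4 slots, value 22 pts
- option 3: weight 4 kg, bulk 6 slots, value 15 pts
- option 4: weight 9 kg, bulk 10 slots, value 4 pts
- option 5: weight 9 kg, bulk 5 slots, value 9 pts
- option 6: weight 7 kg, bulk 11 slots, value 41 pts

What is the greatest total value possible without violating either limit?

118 pts

Feasible sets respecting both limits:
- option 1+option 2+option 3+option 6: weight 20, bulk 28, value 118
- option 1+option 2+option 5+option 6: weight 25, bulk 27, value 112
- option 1+option 3+option 5+option 6: weight 25, bulk 29, value 105
Best: 118 pts.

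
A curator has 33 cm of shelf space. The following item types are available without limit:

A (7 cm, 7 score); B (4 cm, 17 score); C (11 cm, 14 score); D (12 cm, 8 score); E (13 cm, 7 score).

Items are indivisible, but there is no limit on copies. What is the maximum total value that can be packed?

136 score

Best value-per-unit is B at 17/4, and filling with it alone uses length 8×4=32. No mix of the others beats 8×17 = 136.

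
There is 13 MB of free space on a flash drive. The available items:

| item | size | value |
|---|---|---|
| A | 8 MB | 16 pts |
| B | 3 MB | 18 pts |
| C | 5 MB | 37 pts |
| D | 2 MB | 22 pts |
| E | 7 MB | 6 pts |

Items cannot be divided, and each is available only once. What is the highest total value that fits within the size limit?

Check high-value combinations within 13 MB:
- B+C+D: size 3+5+2=10, value 18+37+22=77
- C+D: size 5+2=7, value 37+22=59
- A+B+D: size 8+3+2=13, value 16+18+22=56
- B+C: size 3+5=8, value 18+37=55
- A+C: size 8+5=13, value 16+37=53
Best: 77 pts.

77 pts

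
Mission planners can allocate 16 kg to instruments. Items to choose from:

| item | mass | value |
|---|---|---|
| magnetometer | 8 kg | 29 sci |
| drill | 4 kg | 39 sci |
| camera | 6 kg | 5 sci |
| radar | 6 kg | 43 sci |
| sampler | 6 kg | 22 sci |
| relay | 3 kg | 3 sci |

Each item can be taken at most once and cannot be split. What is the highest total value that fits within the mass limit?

Check high-value combinations within 16 kg:
- drill+radar+sampler: mass 4+6+6=16, value 39+43+22=104
- drill+camera+radar: mass 4+6+6=16, value 39+5+43=87
- drill+radar+relay: mass 4+6+3=13, value 39+43+3=85
Best: 104 sci.

104 sci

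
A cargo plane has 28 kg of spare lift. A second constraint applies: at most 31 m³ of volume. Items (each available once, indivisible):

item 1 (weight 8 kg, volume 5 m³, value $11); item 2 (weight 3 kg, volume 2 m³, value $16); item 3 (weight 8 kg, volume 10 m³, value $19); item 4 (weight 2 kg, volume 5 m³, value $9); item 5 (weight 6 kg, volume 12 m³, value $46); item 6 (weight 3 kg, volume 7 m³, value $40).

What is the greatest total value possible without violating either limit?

Feasible sets respecting both limits:
- item 1+item 2+item 4+item 5+item 6: weight 22, volume 31, value 122
- item 2+item 3+item 5+item 6: weight 20, volume 31, value 121
- item 1+item 2+item 5+item 6: weight 20, volume 26, value 113
Best: $122.

$122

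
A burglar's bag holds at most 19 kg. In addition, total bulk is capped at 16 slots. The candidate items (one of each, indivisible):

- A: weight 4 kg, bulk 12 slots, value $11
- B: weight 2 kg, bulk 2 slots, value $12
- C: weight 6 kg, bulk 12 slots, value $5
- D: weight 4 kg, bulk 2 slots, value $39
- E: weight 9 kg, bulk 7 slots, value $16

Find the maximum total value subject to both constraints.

$67

Feasible sets respecting both limits:
- B+D+E: weight 15, bulk 11, value 67
- A+B+D: weight 10, bulk 16, value 62
- B+C+D: weight 12, bulk 16, value 56
- D+E: weight 13, bulk 9, value 55
Best: $67.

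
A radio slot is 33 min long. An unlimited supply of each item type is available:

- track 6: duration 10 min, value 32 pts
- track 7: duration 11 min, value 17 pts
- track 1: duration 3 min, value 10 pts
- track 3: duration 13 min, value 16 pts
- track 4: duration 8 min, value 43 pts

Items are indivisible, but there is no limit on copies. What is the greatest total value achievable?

Best value-per-unit is track 4 at 43/8, and filling with it alone uses duration 4×8=32. No mix of the others beats 4×43 = 172.

172 pts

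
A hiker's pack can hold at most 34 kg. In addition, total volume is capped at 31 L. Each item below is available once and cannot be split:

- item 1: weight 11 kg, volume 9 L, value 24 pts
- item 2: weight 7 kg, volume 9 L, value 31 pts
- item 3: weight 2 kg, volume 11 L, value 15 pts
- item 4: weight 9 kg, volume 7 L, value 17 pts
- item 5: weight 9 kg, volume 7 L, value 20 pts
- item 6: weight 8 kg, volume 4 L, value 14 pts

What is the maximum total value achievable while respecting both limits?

Feasible sets respecting both limits:
- item 2+item 4+item 5+item 6: weight 33, volume 27, value 82
- item 2+item 3+item 5+item 6: weight 26, volume 31, value 80
- item 2+item 3+item 4+item 6: weight 26, volume 31, value 77
- item 1+item 2+item 5: weight 27, volume 25, value 75
Best: 82 pts.

82 pts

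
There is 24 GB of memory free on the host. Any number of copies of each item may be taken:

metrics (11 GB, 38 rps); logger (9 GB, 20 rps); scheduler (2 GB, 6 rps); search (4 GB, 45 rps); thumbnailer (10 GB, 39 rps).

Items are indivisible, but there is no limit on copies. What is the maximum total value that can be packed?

270 rps

Best value-per-unit is search at 45/4, and filling with it alone uses memory 6×4=24. No mix of the others beats 6×45 = 270.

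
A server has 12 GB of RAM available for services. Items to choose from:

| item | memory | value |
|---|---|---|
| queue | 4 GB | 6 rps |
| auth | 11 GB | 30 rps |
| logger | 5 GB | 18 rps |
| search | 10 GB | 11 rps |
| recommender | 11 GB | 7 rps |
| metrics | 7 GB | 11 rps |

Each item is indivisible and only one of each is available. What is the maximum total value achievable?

30 rps

Check high-value combinations within 12 GB:
- auth: memory 11, value 30
- logger+metrics: memory 5+7=12, value 18+11=29
- queue+logger: memory 4+5=9, value 6+18=24
- logger: memory 5, value 18
Best: 30 rps.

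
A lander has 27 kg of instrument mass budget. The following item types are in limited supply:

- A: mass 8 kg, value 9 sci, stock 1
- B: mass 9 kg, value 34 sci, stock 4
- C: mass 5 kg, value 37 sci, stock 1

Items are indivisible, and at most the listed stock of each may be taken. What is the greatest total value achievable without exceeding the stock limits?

Top feasible selections:
- 2×B + 1×C: mass 23, value 105
- 3×B: mass 27, value 102
- 1×A + 1×B + 1×C: mass 22, value 80
- 1×A + 2×B: mass 26, value 77
Best: 105 sci.

105 sci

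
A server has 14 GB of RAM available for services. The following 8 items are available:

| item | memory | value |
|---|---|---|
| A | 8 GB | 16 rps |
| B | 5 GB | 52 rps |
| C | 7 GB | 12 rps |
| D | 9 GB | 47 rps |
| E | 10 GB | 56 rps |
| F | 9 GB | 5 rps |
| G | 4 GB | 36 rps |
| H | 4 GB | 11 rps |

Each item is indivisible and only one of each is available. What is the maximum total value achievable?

99 rps

Check high-value combinations within 14 GB:
- B+G+H: memory 5+4+4=13, value 52+36+11=99
- B+D: memory 5+9=14, value 52+47=99
- E+G: memory 10+4=14, value 56+36=92
- B+G: memory 5+4=9, value 52+36=88
- D+G: memory 9+4=13, value 47+36=83
Best: 99 rps.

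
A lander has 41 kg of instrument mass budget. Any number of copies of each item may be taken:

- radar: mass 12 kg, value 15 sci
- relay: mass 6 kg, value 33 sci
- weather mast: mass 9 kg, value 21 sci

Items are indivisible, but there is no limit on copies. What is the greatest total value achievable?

198 sci

Best value-per-unit is relay at 33/6, and filling with it alone uses mass 6×6=36. No mix of the others beats 6×33 = 198.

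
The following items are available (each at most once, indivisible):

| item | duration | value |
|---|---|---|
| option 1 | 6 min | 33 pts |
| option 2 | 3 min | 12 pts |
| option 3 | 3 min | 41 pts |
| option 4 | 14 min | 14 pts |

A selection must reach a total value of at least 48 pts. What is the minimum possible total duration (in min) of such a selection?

Subsets with value ≥ 48, sorted by total duration:
- option 2+option 3: duration 6, value 53
- option 1+option 3: duration 9, value 74
- option 1+option 2+option 3: duration 12, value 86
Minimum duration: 6 min.

6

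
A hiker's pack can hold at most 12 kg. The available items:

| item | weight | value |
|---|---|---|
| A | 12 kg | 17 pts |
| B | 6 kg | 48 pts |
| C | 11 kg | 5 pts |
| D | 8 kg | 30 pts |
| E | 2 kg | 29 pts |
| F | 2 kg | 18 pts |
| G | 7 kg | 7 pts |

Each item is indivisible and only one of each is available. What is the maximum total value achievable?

Check high-value combinations within 12 kg:
- B+E+F: weight 6+2+2=10, value 48+29+18=95
- B+E: weight 6+2=8, value 48+29=77
- D+E+F: weight 8+2+2=12, value 30+29+18=77
Best: 95 pts.

95 pts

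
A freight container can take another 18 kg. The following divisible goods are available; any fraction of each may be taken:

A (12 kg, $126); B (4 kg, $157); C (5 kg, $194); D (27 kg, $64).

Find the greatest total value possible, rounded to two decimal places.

Take in order of value per unit:
- B (157/4 per unit): all 4 → value 157, running total 157.00
- C (194/5 per unit): all 5 → value 194, running total 351.00
- A (126/12 per unit): 9 of 12 → value 9×126/12 = 94.5000, running total 445.50
Total 445.50.

445.50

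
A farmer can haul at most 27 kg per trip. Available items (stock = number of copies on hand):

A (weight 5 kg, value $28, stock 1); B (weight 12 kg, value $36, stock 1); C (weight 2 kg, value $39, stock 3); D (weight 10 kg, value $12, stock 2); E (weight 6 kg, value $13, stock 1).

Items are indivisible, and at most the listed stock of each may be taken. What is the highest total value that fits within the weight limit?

Top feasible selections:
- 1×A + 1×B + 3×C: weight 23, value 181
- 1×A + 3×C + 1×D + 1×E: weight 27, value 170
- 1×B + 3×C + 1×E: weight 24, value 166
- 1×A + 3×C + 1×E: weight 17, value 158
Best: $181.

$181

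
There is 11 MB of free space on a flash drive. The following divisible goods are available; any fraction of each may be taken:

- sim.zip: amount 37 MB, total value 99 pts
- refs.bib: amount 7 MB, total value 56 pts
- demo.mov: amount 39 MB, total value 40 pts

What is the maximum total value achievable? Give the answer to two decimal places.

Take in order of value per unit:
- refs.bib (56/7 per unit): all 7 → value 56, running total 56.00
- sim.zip (99/37 per unit): 4 of 37 → value 4×99/37 = 10.7027, running total 66.70
Total 66.70.

66.70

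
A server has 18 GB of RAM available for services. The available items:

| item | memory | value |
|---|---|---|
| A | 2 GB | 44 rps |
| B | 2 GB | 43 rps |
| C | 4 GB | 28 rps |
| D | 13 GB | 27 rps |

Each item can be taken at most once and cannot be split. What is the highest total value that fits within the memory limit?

115 rps

Check high-value combinations within 18 GB:
- A+B+C: memory 2+2+4=8, value 44+43+28=115
- A+B+D: memory 2+2+13=17, value 44+43+27=114
- A+B: memory 2+2=4, value 44+43=87
- A+C: memory 2+4=6, value 44+28=72
Best: 115 rps.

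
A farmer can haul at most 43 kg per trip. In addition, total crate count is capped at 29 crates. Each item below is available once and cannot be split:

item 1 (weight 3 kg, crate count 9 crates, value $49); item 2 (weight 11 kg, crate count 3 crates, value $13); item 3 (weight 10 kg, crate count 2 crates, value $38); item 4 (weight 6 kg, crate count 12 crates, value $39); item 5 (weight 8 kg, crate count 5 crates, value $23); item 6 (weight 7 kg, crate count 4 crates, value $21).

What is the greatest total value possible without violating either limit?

Feasible sets respecting both limits:
- item 1+item 3+item 4+item 5: weight 27, crate count 28, value 149
- item 1+item 3+item 4+item 6: weight 26, crate count 27, value 147
- item 1+item 2+item 3+item 5+item 6: weight 39, crate count 23, value 144
Best: $149.

$149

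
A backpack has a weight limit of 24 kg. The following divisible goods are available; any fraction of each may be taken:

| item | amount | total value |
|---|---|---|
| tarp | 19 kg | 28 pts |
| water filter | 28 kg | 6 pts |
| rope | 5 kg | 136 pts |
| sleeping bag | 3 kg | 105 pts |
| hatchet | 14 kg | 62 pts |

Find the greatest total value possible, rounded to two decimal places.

Take in order of value per unit:
- sleeping bag (105/3 per unit): all 3 → value 105, running total 105.00
- rope (136/5 per unit): all 5 → value 136, running total 241.00
- hatchet (62/14 per unit): all 14 → value 62, running total 303.00
- tarp (28/19 per unit): 2 of 19 → value 2×28/19 = 2.9474, running total 305.95
Total 305.95.

305.95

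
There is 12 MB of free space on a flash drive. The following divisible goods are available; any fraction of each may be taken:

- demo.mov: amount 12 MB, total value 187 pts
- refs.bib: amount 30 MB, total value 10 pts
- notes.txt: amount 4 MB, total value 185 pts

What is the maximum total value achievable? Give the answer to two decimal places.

309.67

Take in order of value per unit:
- notes.txt (185/4 per unit): all 4 → value 185, running total 185.00
- demo.mov (187/12 per unit): 8 of 12 → value 8×187/12 = 124.6667, running total 309.67
Total 309.67.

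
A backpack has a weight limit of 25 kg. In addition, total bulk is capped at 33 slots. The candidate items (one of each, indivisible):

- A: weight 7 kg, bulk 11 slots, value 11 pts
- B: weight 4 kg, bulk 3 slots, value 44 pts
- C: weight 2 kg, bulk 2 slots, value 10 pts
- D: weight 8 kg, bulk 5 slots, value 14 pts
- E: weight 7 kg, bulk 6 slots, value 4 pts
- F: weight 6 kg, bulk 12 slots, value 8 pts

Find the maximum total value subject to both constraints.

Feasible sets respecting both limits:
- A+B+C+D: weight 21, bulk 21, value 79
- A+B+D+F: weight 25, bulk 31, value 77
- B+C+D+F: weight 20, bulk 22, value 76
Best: 79 pts.

79 pts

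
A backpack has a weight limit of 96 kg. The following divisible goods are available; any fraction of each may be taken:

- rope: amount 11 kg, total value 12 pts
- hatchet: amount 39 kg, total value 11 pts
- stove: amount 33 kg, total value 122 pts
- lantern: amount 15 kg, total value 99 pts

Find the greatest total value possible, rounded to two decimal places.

243.44

Take in order of value per unit:
- lantern (99/15 per unit): all 15 → value 99, running total 99.00
- stove (122/33 per unit): all 33 → value 122, running total 221.00
- rope (12/11 per unit): all 11 → value 12, running total 233.00
- hatchet (11/39 per unit): 37 of 39 → value 37×11/39 = 10.4359, running total 243.44
Total 243.44.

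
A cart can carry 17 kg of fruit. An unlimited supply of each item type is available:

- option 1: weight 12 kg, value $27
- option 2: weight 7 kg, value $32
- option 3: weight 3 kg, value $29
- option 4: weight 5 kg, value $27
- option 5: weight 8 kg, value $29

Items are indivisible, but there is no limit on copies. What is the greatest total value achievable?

$145

Best value-per-unit is option 3 at 29/3, and filling with it alone uses weight 5×3=15. No mix of the others beats 5×29 = 145.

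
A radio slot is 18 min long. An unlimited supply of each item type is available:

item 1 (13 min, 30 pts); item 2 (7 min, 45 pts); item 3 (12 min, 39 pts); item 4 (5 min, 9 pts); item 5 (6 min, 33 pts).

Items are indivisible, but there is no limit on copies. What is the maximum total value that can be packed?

Best value-per-unit is item 2 at 45/7; filling with it alone gives 2×45 = 90.
Optimal mix: 3×item 5 → duration 18, value 99.

99 pts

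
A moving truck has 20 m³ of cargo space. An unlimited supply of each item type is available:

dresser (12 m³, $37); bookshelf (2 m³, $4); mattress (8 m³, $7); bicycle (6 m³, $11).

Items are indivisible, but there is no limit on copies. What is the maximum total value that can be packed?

$53

Best value-per-unit is dresser at 37/12; filling with it alone gives 1×37 = 37.
Optimal mix: 1×dresser + 4×bookshelf → volume 20, value 53.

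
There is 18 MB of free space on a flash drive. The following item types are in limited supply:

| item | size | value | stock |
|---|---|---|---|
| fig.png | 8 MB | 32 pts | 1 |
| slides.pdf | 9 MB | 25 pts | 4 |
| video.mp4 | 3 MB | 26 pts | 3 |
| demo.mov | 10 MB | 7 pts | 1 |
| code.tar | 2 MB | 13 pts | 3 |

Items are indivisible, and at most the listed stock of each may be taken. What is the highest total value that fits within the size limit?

117 pts

Best selections within size 18 and stock limits:
- 3×video.mp4 + 3×code.tar: size 15, value 117
- 1×fig.png + 3×video.mp4: size 17, value 110
- 1×fig.png + 2×video.mp4 + 2×code.tar: size 18, value 110
Best: 117 pts.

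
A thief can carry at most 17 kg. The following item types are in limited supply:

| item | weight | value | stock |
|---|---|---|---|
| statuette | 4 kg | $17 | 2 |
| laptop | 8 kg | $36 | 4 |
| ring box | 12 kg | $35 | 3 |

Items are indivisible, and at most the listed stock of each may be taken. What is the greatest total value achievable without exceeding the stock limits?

$72

Top feasible selections:
- 2×laptop: weight 16, value 72
- 2×statuette + 1×laptop: weight 16, value 70
- 1×statuette + 1×laptop: weight 12, value 53
- 1×statuette + 1×ring box: weight 16, value 52
Best: $72.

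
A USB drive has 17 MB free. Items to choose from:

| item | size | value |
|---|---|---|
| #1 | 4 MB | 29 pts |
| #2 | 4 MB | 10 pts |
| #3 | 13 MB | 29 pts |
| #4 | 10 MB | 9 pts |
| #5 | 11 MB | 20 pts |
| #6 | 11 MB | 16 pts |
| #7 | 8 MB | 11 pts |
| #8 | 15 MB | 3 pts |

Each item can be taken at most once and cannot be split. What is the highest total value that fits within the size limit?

Check high-value combinations within 17 MB:
- #1+#3: size 4+13=17, value 29+29=58
- #1+#2+#7: size 4+4+8=16, value 29+10+11=50
- #1+#5: size 4+11=15, value 29+20=49
- #1+#6: size 4+11=15, value 29+16=45
Best: 58 pts.

58 pts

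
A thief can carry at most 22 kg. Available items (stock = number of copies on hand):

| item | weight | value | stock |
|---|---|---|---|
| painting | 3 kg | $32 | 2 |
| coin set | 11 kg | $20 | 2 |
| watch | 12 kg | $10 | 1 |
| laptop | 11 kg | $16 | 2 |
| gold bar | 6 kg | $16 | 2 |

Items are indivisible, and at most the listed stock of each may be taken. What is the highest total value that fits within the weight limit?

Top feasible selections:
- 2×painting + 2×gold bar: weight 18, value 96
- 2×painting + 1×coin set: weight 17, value 84
- 2×painting + 1×gold bar: weight 12, value 80
Best: $96.

$96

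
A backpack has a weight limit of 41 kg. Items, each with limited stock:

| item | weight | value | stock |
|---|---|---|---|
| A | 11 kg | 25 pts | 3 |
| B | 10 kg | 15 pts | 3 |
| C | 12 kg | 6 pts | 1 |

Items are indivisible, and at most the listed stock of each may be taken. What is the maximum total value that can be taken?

75 pts

Best selections within weight 41 and stock limits:
- 3×A: weight 33, value 75
- 1×A + 3×B: weight 41, value 70
- 2×A + 1×B: weight 32, value 65
Best: 75 pts.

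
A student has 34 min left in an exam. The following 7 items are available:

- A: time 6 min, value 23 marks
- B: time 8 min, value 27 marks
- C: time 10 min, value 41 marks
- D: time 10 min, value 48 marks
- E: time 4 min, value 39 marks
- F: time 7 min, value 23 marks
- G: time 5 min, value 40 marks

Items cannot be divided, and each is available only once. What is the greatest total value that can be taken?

177 marks

Check high-value combinations within 34 min:
- A+B+D+E+G: time 6+8+10+4+5=33, value 23+27+48+39+40=177
- B+D+E+F+G: time 8+10+4+7+5=34, value 27+48+39+23+40=177
- A+D+E+F+G: time 6+10+4+7+5=32, value 23+48+39+23+40=173
- A+B+C+E+G: time 6+8+10+4+5=33, value 23+27+41+39+40=170
Best: 177 marks.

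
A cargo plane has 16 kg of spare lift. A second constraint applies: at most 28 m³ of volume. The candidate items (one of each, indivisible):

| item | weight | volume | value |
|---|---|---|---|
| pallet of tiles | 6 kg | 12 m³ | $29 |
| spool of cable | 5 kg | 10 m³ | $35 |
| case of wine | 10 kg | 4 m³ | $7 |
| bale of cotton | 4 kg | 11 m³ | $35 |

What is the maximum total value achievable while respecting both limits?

$70

Feasible sets respecting both limits:
- spool of cable+bale of cotton: weight 9, volume 21, value 70
- pallet of tiles+spool of cable: weight 11, volume 22, value 64
- pallet of tiles+bale of cotton: weight 10, volume 23, value 64
- spool of cable+case of wine: weight 15, volume 14, value 42
Best: $70.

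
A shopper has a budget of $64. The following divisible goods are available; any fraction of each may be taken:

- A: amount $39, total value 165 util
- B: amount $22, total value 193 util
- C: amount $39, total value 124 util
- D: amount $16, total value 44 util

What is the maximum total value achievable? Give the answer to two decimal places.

Take in order of value per unit:
- B (193/22 per unit): all 22 → value 193, running total 193.00
- A (165/39 per unit): all 39 → value 165, running total 358.00
- C (124/39 per unit): 3 of 39 → value 3×124/39 = 9.5385, running total 367.54
Total 367.54.

367.54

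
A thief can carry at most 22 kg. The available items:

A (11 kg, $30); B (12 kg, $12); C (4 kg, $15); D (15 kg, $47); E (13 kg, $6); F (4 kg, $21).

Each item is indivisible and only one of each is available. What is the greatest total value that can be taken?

Check high-value combinations within 22 kg:
- D+F: weight 15+4=19, value 47+21=68
- A+C+F: weight 11+4+4=19, value 30+15+21=66
- C+D: weight 4+15=19, value 15+47=62
- A+F: weight 11+4=15, value 30+21=51
- B+C+F: weight 12+4+4=20, value 12+15+21=48
Best: $68.

$68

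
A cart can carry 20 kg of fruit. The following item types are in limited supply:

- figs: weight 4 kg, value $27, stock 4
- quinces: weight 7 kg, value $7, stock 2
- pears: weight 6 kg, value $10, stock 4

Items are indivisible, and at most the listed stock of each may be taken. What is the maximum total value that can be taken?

Top feasible selections:
- 4×figs: weight 16, value 108
- 3×figs + 1×pears: weight 18, value 91
- 3×figs + 1×quinces: weight 19, value 88
Best: $108.

$108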